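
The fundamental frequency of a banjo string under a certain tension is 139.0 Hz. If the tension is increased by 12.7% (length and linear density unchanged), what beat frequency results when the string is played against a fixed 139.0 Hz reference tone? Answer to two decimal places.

For a string, f ∝ √T, so the new frequency is 139.0·√1.127 = 147.5628 Hz.
f_beat = |147.5628 − 139.0| = 8.56 Hz.

8.56 Hz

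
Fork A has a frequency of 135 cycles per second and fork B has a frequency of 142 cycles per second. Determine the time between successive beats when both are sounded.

f_beat = |135 − 142| = 7 Hz.
Beat period T = 1 / f_beat = 1 / 7 s.

0.143 s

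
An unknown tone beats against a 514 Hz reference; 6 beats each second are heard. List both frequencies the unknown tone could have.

|f − 514| = 6, so f = 514 ± 6.

508 Hz or 520 Hz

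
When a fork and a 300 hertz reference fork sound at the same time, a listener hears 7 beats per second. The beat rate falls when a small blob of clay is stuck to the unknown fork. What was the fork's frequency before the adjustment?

|f − 300| = 7, so the fork was at either 293 Hz or 307 Hz.
Adding mass to a fork lowers its frequency; the adjustment lowers the fork's frequency.
The beat rate fell, so the adjustment moved the fork toward 300 Hz — it must have started above the reference.

307 Hz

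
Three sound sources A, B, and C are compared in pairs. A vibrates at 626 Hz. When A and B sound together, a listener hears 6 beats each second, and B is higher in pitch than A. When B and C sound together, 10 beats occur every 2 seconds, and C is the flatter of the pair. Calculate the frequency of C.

627 Hz

B is above A, so f_B = 626 + 6 = 632 Hz.
B–C: Beat frequency = 10/2 = 5 Hz.
C is below B, so f_C = 632 − 5 = 627 Hz.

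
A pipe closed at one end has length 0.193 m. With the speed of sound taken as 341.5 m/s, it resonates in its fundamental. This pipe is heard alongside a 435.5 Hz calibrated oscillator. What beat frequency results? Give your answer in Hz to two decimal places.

6.86 Hz

Closed pipe (odd harmonics): f_n = n·v/(4L) = 1·341.5/(4·0.193) = 442.3575 Hz.
f_beat = |442.3575 − 435.5| = 6.86 Hz.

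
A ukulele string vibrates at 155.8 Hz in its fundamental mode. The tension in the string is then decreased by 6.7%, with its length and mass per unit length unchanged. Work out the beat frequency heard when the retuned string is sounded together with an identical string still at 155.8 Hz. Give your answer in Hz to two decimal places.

For a string, f ∝ √T, so the new frequency is 155.8·√0.933 = 150.4902 Hz.
f_beat = |150.4902 − 155.8| = 5.31 Hz.

5.31 Hz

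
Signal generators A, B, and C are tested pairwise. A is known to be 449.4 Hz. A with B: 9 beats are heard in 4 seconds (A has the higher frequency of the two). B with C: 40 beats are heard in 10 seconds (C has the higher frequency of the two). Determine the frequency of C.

451.15 Hz

A–B: Beat frequency = 9/4 = 2.25 Hz.
B is below A, so f_B = 449.4 − 2.25 = 447.15 Hz.
B–C: Beat frequency = 40/10 = 4 Hz.
C is above B, so f_C = 447.15 + 4 = 451.15 Hz.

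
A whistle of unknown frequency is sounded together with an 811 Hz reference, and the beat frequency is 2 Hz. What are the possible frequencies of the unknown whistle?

|f − 811| = 2, so f = 811 ± 2.

809 Hz or 813 Hz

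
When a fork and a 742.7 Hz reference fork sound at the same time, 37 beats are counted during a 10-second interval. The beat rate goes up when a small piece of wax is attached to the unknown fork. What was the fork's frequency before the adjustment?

739 Hz

Beat frequency = 37/10 = 3.7 Hz.
|f − 742.7| = 3.7, so the fork was at either 739 Hz or 746.4 Hz.
Loading a fork with wax lowers its frequency; the adjustment lowers the fork's frequency.
The beat rate rose, so the adjustment moved the fork further from 742.7 Hz — it was already below the reference.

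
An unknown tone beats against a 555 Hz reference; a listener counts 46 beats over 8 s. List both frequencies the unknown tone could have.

Beat frequency = 46/8 = 5.75 Hz.
|f − 555| = 5.75, so f = 555 ± 5.75.

549.25 Hz or 560.75 Hz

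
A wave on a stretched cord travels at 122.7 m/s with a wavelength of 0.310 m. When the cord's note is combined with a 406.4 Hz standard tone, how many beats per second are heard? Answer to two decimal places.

Source frequency f = v/λ = 122.7/0.310 = 395.8065 Hz.
f_beat = |395.8065 − 406.4| = 10.59 Hz.

10.59 Hz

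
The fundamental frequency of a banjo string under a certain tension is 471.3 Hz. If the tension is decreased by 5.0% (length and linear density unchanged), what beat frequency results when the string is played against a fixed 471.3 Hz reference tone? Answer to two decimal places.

11.93 Hz

For a string, f ∝ √T, so the new frequency is 471.3·√0.950 = 459.3664 Hz.
f_beat = |459.3664 − 471.3| = 11.93 Hz.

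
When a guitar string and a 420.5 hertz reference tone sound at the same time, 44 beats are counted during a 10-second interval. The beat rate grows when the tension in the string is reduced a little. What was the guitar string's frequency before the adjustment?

Beat frequency = 44/10 = 4.4 Hz.
|f − 420.5| = 4.4, so the guitar string was at either 416.1 Hz or 424.9 Hz.
Lower tension means lower frequency; the adjustment lowers the guitar string's frequency.
The beat rate rose, so the adjustment moved the guitar string further from 420.5 Hz — it was already below the reference.

416.1 Hz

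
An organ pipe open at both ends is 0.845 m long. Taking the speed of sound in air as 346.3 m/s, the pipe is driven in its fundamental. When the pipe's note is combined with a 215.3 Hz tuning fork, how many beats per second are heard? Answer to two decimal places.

Open pipe: f_n = n·v/(2L) = 1·346.3/(2·0.845) = 204.9112 Hz.
f_beat = |204.9112 − 215.3| = 10.39 Hz.

10.39 Hz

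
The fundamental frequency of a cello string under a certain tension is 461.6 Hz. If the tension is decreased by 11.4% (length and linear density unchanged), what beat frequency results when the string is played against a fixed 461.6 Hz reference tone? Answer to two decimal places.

27.11 Hz

For a string, f ∝ √T, so the new frequency is 461.6·√0.886 = 434.4929 Hz.
f_beat = |434.4929 − 461.6| = 27.11 Hz.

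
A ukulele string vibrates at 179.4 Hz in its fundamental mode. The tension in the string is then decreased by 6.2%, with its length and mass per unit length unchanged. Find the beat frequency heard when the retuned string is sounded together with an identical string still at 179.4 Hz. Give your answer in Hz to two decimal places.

For a string, f ∝ √T, so the new frequency is 179.4·√0.938 = 173.7496 Hz.
f_beat = |173.7496 − 179.4| = 5.65 Hz.

5.65 Hz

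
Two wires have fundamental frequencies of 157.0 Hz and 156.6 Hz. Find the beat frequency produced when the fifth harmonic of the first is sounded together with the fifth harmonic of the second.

2.0 Hz

Fifth harmonic of the first: 5·157.0 = 785.0 Hz.
Fifth harmonic of the second: 5·156.6 = 783.0 Hz.
f_beat = |785.0 − 783.0| = 2.0 Hz.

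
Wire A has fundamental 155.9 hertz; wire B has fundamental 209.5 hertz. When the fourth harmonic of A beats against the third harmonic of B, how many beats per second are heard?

Fourth harmonic of the first: 4·155.9 = 623.6 Hz.
Third harmonic of the second: 3·209.5 = 628.5 Hz.
f_beat = |623.6 − 628.5| = 4.9 Hz.

4.9 Hz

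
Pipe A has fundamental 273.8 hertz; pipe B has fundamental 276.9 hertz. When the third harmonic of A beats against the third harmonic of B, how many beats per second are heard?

9.3 Hz

Third harmonic of the first: 3·273.8 = 821.4 Hz.
Third harmonic of the second: 3·276.9 = 830.7 Hz.
f_beat = |821.4 − 830.7| = 9.3 Hz.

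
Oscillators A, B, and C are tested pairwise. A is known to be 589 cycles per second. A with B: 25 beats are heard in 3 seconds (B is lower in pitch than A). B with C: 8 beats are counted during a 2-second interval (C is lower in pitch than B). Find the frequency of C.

576.6667 Hz

A–B: Beat frequency = 25/3 = 8.3333 Hz.
B is below A, so f_B = 589 − 8.3333 = 580.6667 Hz.
B–C: Beat frequency = 8/2 = 4 Hz.
C is below B, so f_C = 580.6667 − 4 = 576.6667 Hz.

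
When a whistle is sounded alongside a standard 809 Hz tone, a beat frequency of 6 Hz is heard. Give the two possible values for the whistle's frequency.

|f − 809| = 6, so f = 809 ± 6.

803 Hz or 815 Hz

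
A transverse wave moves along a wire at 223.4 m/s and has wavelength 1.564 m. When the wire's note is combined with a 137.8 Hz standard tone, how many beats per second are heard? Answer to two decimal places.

5.04 Hz

Source frequency f = v/λ = 223.4/1.564 = 142.8389 Hz.
f_beat = |142.8389 − 137.8| = 5.04 Hz.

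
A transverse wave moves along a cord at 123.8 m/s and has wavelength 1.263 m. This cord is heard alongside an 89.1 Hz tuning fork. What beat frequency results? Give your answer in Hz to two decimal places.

Source frequency f = v/λ = 123.8/1.263 = 98.0206 Hz.
f_beat = |98.0206 − 89.1| = 8.92 Hz.

8.92 Hz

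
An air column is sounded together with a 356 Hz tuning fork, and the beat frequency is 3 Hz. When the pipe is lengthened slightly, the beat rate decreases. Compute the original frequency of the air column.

|f − 356| = 3, so the air column was at either 353 Hz or 359 Hz.
A longer pipe has a lower fundamental; the adjustment lowers the air column's frequency.
The beat rate fell, so the adjustment moved the air column toward 356 Hz — it must have started above the reference.

359 Hz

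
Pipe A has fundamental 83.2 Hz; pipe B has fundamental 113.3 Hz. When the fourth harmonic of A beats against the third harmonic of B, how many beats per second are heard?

Fourth harmonic of the first: 4·83.2 = 332.8 Hz.
Third harmonic of the second: 3·113.3 = 339.9 Hz.
f_beat = |332.8 − 339.9| = 7.1 Hz.

7.1 Hz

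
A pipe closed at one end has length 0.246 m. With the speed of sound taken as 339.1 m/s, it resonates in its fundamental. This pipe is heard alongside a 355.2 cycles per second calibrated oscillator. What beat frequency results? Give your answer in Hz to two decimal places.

10.59 Hz

Closed pipe (odd harmonics): f_n = n·v/(4L) = 1·339.1/(4·0.246) = 344.6138 Hz.
f_beat = |344.6138 − 355.2| = 10.59 Hz.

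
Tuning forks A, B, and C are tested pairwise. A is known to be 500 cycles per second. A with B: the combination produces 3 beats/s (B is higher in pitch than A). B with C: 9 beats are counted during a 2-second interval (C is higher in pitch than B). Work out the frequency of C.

B is above A, so f_B = 500 + 3 = 503 Hz.
B–C: Beat frequency = 9/2 = 4.5 Hz.
C is above B, so f_C = 503 + 4.5 = 507.5 Hz.

507.5 Hz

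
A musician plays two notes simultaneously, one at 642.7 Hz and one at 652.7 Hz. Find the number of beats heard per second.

Beats arise from superposition of two nearby frequencies; the beat rate is |f₁ − f₂|.
|642.7 − 652.7| = 10 Hz.

10 Hz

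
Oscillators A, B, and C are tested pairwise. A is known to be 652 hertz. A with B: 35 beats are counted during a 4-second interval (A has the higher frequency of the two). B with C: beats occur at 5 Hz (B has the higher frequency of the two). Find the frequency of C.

A–B: Beat frequency = 35/4 = 8.75 Hz.
B is below A, so f_B = 652 − 8.75 = 643.25 Hz.
C is below B, so f_C = 643.25 − 5 = 638.25 Hz.

638.25 Hz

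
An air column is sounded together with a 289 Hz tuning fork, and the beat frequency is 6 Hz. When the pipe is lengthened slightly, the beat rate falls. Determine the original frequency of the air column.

|f − 289| = 6, so the air column was at either 283 Hz or 295 Hz.
A longer pipe has a lower fundamental; the adjustment lowers the air column's frequency.
The beat rate fell, so the adjustment moved the air column toward 289 Hz — it must have started above the reference.

295 Hz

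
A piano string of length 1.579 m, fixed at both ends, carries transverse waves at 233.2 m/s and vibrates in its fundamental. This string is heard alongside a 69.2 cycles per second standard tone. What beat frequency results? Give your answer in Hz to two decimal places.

4.64 Hz

For a string fixed at both ends, f_n = n·v/(2L) = 1·233.2/(2·1.579) = 73.8442 Hz.
f_beat = |73.8442 − 69.2| = 4.64 Hz.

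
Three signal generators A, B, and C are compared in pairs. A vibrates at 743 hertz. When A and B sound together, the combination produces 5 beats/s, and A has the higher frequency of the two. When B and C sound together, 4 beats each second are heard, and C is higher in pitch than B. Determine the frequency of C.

B is below A, so f_B = 743 − 5 = 738 Hz.
C is above B, so f_C = 738 + 4 = 742 Hz.

742 Hz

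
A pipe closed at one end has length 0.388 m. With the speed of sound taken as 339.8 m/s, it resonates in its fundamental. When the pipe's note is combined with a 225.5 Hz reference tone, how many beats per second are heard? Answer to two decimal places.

Closed pipe (odd harmonics): f_n = n·v/(4L) = 1·339.8/(4·0.388) = 218.9433 Hz.
f_beat = |218.9433 − 225.5| = 6.56 Hz.

6.56 Hz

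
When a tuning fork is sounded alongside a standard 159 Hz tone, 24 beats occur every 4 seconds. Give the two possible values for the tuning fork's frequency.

153 Hz or 165 Hz

Beat frequency = 24/4 = 6 Hz.
|f − 159| = 6, so f = 159 ± 6.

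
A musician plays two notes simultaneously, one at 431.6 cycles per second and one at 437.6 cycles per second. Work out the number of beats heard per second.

6 Hz

Beats arise from superposition of two nearby frequencies; the beat rate is |f₁ − f₂|.
|431.6 − 437.6| = 6 Hz.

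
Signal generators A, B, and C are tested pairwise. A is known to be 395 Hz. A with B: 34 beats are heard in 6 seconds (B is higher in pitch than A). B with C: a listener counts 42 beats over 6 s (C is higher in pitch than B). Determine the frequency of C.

407.6667 Hz

A–B: Beat frequency = 34/6 = 5.6667 Hz.
B is above A, so f_B = 395 + 5.6667 = 400.6667 Hz.
B–C: Beat frequency = 42/6 = 7 Hz.
C is above B, so f_C = 400.6667 + 7 = 407.6667 Hz.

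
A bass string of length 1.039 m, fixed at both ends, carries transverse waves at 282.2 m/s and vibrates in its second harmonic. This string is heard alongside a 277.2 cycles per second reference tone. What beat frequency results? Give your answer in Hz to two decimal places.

For a string fixed at both ends, f_n = n·v/(2L) = 2·282.2/(2·1.039) = 271.6073 Hz.
f_beat = |271.6073 − 277.2| = 5.59 Hz.

5.59 Hz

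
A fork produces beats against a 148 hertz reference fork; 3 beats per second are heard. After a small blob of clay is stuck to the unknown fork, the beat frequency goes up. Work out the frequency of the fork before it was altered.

|f − 148| = 3, so the fork was at either 145 Hz or 151 Hz.
Adding mass to a fork lowers its frequency; the adjustment lowers the fork's frequency.
The beat rate rose, so the adjustment moved the fork further from 148 Hz — it was already below the reference.

145 Hz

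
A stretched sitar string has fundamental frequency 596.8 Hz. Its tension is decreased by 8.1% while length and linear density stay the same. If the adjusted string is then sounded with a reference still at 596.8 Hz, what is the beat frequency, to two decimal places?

24.68 Hz

For a string, f ∝ √T, so the new frequency is 596.8·√0.919 = 572.1193 Hz.
f_beat = |572.1193 − 596.8| = 24.68 Hz.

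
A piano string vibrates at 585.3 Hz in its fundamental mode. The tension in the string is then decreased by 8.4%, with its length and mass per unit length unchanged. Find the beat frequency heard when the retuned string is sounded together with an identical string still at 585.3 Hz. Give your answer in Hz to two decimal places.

25.12 Hz

For a string, f ∝ √T, so the new frequency is 585.3·√0.916 = 560.1783 Hz.
f_beat = |560.1783 − 585.3| = 25.12 Hz.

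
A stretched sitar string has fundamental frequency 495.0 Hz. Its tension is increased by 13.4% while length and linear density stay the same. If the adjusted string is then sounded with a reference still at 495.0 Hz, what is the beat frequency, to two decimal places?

32.12 Hz

For a string, f ∝ √T, so the new frequency is 495.0·√1.134 = 527.1227 Hz.
f_beat = |527.1227 − 495.0| = 32.12 Hz.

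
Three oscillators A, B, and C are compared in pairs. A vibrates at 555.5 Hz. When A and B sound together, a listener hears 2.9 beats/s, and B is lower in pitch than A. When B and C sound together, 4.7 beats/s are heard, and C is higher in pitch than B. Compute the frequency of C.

557.3 Hz

B is below A, so f_B = 555.5 − 2.9 = 552.6 Hz.
C is above B, so f_C = 552.6 + 4.7 = 557.3 Hz.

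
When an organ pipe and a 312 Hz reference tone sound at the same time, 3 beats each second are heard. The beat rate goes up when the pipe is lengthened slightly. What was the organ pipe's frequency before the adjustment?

309 Hz

|f − 312| = 3, so the organ pipe was at either 309 Hz or 315 Hz.
A longer pipe has a lower fundamental; the adjustment lowers the organ pipe's frequency.
The beat rate rose, so the adjustment moved the organ pipe further from 312 Hz — it was already below the reference.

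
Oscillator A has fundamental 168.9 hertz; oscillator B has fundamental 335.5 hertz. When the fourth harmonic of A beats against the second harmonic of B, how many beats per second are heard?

4.6 Hz

Fourth harmonic of the first: 4·168.9 = 675.6 Hz.
Second harmonic of the second: 2·335.5 = 671.0 Hz.
f_beat = |675.6 − 671.0| = 4.6 Hz.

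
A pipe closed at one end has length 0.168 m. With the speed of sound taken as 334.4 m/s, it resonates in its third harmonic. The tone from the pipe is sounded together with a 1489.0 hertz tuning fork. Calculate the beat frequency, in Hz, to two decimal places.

Closed pipe (odd harmonics): f_n = n·v/(4L) = 3·334.4/(4·0.168) = 1492.8571 Hz.
f_beat = |1492.8571 − 1489.0| = 3.86 Hz.

3.86 Hz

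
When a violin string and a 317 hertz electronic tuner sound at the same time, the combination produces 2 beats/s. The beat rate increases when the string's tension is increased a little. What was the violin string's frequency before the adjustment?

|f − 317| = 2, so the violin string was at either 315 Hz or 319 Hz.
Higher tension means higher frequency; the adjustment raises the violin string's frequency.
The beat rate rose, so the adjustment moved the violin string further from 317 Hz — it was already above the reference.

319 Hz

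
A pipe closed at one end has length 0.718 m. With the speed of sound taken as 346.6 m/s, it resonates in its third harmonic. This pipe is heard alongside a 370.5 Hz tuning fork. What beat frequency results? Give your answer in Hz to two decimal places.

8.45 Hz

Closed pipe (odd harmonics): f_n = n·v/(4L) = 3·346.6/(4·0.718) = 362.0474 Hz.
f_beat = |362.0474 − 370.5| = 8.45 Hz.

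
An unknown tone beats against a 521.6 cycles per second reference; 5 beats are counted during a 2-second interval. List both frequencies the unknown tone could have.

519.1 Hz or 524.1 Hz

Beat frequency = 5/2 = 2.5 Hz.
|f − 521.6| = 2.5, so f = 521.6 ± 2.5.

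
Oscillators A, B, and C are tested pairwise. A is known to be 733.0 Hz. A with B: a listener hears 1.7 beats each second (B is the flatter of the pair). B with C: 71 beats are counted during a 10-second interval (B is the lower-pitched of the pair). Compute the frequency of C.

B is below A, so f_B = 733.0 − 1.7 = 731.3 Hz.
B–C: Beat frequency = 71/10 = 7.1 Hz.
C is above B, so f_C = 731.3 + 7.1 = 738.4 Hz.

738.4 Hz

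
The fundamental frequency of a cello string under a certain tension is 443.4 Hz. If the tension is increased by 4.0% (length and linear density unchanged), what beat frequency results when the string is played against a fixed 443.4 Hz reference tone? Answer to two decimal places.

8.78 Hz

For a string, f ∝ √T, so the new frequency is 443.4·√1.040 = 452.1811 Hz.
f_beat = |452.1811 − 443.4| = 8.78 Hz.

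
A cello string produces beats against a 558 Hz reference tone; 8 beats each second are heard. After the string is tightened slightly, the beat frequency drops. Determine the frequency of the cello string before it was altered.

550 Hz

|f − 558| = 8, so the cello string was at either 550 Hz or 566 Hz.
Increasing tension raises a string's frequency; the adjustment raises the cello string's frequency.
The beat rate fell, so the adjustment moved the cello string toward 558 Hz — it must have started below the reference.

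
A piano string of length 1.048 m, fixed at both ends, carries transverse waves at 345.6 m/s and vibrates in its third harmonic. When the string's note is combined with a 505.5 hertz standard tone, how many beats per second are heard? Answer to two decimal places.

For a string fixed at both ends, f_n = n·v/(2L) = 3·345.6/(2·1.048) = 494.6565 Hz.
f_beat = |494.6565 − 505.5| = 10.84 Hz.

10.84 Hz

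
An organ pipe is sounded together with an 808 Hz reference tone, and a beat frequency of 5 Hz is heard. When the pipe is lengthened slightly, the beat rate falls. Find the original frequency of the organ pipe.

813 Hz

|f − 808| = 5, so the organ pipe was at either 803 Hz or 813 Hz.
A longer pipe has a lower fundamental; the adjustment lowers the organ pipe's frequency.
The beat rate fell, so the adjustment moved the organ pipe toward 808 Hz — it must have started above the reference.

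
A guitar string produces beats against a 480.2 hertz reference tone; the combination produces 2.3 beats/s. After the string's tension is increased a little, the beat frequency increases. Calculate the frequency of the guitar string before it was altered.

482.5 Hz

|f − 480.2| = 2.3, so the guitar string was at either 477.9 Hz or 482.5 Hz.
Higher tension means higher frequency; the adjustment raises the guitar string's frequency.
The beat rate rose, so the adjustment moved the guitar string further from 480.2 Hz — it was already above the reference.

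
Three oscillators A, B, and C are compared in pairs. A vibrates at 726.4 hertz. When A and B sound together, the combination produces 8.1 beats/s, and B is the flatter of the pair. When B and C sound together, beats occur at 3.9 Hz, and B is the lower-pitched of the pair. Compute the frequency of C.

B is below A, so f_B = 726.4 − 8.1 = 718.3 Hz.
C is above B, so f_C = 718.3 + 3.9 = 722.2 Hz.

722.2 Hz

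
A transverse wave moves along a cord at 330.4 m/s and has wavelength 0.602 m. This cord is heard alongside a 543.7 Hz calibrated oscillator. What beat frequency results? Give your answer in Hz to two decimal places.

5.14 Hz

Source frequency f = v/λ = 330.4/0.602 = 548.8372 Hz.
f_beat = |548.8372 − 543.7| = 5.14 Hz.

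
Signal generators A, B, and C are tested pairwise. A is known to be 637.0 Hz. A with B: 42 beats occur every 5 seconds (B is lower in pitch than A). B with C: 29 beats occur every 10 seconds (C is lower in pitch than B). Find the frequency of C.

625.7 Hz

A–B: Beat frequency = 42/5 = 8.4 Hz.
B is below A, so f_B = 637.0 − 8.4 = 628.6 Hz.
B–C: Beat frequency = 29/10 = 2.9 Hz.
C is below B, so f_C = 628.6 − 2.9 = 625.7 Hz.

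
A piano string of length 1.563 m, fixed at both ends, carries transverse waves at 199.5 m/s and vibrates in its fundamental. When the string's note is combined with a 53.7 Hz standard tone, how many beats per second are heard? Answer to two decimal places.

10.12 Hz

For a string fixed at both ends, f_n = n·v/(2L) = 1·199.5/(2·1.563) = 63.8196 Hz.
f_beat = |63.8196 − 53.7| = 10.12 Hz.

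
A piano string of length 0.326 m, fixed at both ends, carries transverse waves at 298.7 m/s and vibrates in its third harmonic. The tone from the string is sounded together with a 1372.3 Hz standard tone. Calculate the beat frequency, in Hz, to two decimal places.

For a string fixed at both ends, f_n = n·v/(2L) = 3·298.7/(2·0.326) = 1374.3865 Hz.
f_beat = |1374.3865 − 1372.3| = 2.09 Hz.

2.09 Hz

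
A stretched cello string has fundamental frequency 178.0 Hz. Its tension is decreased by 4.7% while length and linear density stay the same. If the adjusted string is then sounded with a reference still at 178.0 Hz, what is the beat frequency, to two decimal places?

4.23 Hz

For a string, f ∝ √T, so the new frequency is 178.0·√0.953 = 173.7667 Hz.
f_beat = |173.7667 − 178.0| = 4.23 Hz.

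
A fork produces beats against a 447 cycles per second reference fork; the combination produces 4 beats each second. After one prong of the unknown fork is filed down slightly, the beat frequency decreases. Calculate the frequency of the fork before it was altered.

443 Hz

|f − 447| = 4, so the fork was at either 443 Hz or 451 Hz.
Filing a prong removes mass and raises the fork's frequency; the adjustment raises the fork's frequency.
The beat rate fell, so the adjustment moved the fork toward 447 Hz — it must have started below the reference.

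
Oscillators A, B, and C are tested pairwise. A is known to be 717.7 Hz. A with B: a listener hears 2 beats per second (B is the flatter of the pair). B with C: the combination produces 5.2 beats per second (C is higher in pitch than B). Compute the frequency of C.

720.9 Hz

B is below A, so f_B = 717.7 − 2 = 715.7 Hz.
C is above B, so f_C = 715.7 + 5.2 = 720.9 Hz.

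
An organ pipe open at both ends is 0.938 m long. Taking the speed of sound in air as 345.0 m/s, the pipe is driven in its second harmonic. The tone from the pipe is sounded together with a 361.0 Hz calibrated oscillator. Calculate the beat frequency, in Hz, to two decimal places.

Open pipe: f_n = n·v/(2L) = 2·345.0/(2·0.938) = 367.8038 Hz.
f_beat = |367.8038 − 361.0| = 6.80 Hz.

6.80 Hz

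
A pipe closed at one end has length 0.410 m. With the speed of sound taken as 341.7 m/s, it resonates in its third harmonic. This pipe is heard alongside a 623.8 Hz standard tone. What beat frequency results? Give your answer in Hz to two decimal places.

1.26 Hz

Closed pipe (odd harmonics): f_n = n·v/(4L) = 3·341.7/(4·0.410) = 625.0610 Hz.
f_beat = |625.0610 − 623.8| = 1.26 Hz.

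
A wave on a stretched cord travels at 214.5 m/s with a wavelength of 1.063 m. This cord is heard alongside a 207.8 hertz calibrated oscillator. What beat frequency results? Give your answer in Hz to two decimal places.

6.01 Hz

Source frequency f = v/λ = 214.5/1.063 = 201.7874 Hz.
f_beat = |201.7874 − 207.8| = 6.01 Hz.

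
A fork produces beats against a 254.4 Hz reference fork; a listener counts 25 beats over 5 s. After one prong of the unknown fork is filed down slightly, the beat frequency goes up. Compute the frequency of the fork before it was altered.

259.4 Hz

Beat frequency = 25/5 = 5 Hz.
|f − 254.4| = 5, so the fork was at either 249.4 Hz or 259.4 Hz.
Filing a prong removes mass and raises the fork's frequency; the adjustment raises the fork's frequency.
The beat rate rose, so the adjustment moved the fork further from 254.4 Hz — it was already above the reference.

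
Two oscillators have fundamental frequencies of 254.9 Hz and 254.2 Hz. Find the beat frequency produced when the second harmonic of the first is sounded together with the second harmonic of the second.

1.4 Hz

Second harmonic of the first: 2·254.9 = 509.8 Hz.
Second harmonic of the second: 2·254.2 = 508.4 Hz.
f_beat = |509.8 − 508.4| = 1.4 Hz.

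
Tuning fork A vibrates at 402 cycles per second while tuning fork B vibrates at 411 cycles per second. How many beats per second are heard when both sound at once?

The beat frequency equals the magnitude of the frequency difference.
|402 − 411| = 9 Hz.

9 Hz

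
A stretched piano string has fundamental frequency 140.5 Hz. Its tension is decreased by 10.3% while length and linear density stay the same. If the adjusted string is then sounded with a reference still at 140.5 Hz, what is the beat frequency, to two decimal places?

7.43 Hz

For a string, f ∝ √T, so the new frequency is 140.5·√0.897 = 133.0677 Hz.
f_beat = |133.0677 − 140.5| = 7.43 Hz.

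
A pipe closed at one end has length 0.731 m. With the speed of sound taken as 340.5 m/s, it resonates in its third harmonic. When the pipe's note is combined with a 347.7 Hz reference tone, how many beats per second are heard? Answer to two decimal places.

1.65 Hz

Closed pipe (odd harmonics): f_n = n·v/(4L) = 3·340.5/(4·0.731) = 349.3502 Hz.
f_beat = |349.3502 − 347.7| = 1.65 Hz.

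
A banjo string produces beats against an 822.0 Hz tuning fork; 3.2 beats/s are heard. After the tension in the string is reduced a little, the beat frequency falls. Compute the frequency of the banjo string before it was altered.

825.2 Hz

|f − 822.0| = 3.2, so the banjo string was at either 818.8 Hz or 825.2 Hz.
Lower tension means lower frequency; the adjustment lowers the banjo string's frequency.
The beat rate fell, so the adjustment moved the banjo string toward 822.0 Hz — it must have started above the reference.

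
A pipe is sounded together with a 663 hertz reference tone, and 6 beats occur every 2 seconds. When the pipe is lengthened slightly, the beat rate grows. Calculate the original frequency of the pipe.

660 Hz

Beat frequency = 6/2 = 3 Hz.
|f − 663| = 3, so the pipe was at either 660 Hz or 666 Hz.
A longer pipe has a lower fundamental; the adjustment lowers the pipe's frequency.
The beat rate rose, so the adjustment moved the pipe further from 663 Hz — it was already below the reference.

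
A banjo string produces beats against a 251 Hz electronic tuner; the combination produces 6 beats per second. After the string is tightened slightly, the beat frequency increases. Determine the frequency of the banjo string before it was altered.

257 Hz

|f − 251| = 6, so the banjo string was at either 245 Hz or 257 Hz.
Increasing tension raises a string's frequency; the adjustment raises the banjo string's frequency.
The beat rate rose, so the adjustment moved the banjo string further from 251 Hz — it was already above the reference.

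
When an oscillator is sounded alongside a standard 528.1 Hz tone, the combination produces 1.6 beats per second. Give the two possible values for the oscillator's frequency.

|f − 528.1| = 1.6, so f = 528.1 ± 1.6.

526.5 Hz or 529.7 Hz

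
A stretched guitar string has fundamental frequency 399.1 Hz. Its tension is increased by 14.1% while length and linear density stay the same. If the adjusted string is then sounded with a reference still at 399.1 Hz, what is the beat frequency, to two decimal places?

27.21 Hz

For a string, f ∝ √T, so the new frequency is 399.1·√1.141 = 426.3090 Hz.
f_beat = |426.3090 − 399.1| = 27.21 Hz.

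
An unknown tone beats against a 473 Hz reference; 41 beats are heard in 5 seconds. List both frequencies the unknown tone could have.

464.8 Hz or 481.2 Hz

Beat frequency = 41/5 = 8.2 Hz.
|f − 473| = 8.2, so f = 473 ± 8.2.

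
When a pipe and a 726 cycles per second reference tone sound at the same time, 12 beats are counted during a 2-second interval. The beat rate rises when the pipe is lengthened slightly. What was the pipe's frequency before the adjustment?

720 Hz

Beat frequency = 12/2 = 6 Hz.
|f − 726| = 6, so the pipe was at either 720 Hz or 732 Hz.
A longer pipe has a lower fundamental; the adjustment lowers the pipe's frequency.
The beat rate rose, so the adjustment moved the pipe further from 726 Hz — it was already below the reference.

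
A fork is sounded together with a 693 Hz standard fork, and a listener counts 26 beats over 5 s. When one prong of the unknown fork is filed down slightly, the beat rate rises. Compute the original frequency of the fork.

Beat frequency = 26/5 = 5.2 Hz.
|f − 693| = 5.2, so the fork was at either 687.8 Hz or 698.2 Hz.
Filing a prong removes mass and raises the fork's frequency; the adjustment raises the fork's frequency.
The beat rate rose, so the adjustment moved the fork further from 693 Hz — it was already above the reference.

698.2 Hz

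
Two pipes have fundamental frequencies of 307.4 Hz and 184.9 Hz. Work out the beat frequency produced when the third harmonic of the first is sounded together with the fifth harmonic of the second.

2.3 Hz

Third harmonic of the first: 3·307.4 = 922.2 Hz.
Fifth harmonic of the second: 5·184.9 = 924.5 Hz.
f_beat = |922.2 − 924.5| = 2.3 Hz.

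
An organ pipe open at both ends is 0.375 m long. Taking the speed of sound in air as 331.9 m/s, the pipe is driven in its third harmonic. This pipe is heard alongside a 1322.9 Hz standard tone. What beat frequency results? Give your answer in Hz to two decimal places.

Open pipe: f_n = n·v/(2L) = 3·331.9/(2·0.375) = 1327.6000 Hz.
f_beat = |1327.6000 − 1322.9| = 4.70 Hz.

4.70 Hz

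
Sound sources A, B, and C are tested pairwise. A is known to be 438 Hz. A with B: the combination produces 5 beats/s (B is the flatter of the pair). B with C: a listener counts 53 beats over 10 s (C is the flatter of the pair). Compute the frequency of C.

427.7 Hz

B is below A, so f_B = 438 − 5 = 433 Hz.
B–C: Beat frequency = 53/10 = 5.3 Hz.
C is below B, so f_C = 433 − 5.3 = 427.7 Hz.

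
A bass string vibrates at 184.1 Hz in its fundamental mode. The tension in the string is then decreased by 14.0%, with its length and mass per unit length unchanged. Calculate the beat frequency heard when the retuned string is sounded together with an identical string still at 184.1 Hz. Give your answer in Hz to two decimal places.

For a string, f ∝ √T, so the new frequency is 184.1·√0.860 = 170.7273 Hz.
f_beat = |170.7273 − 184.1| = 13.37 Hz.

13.37 Hz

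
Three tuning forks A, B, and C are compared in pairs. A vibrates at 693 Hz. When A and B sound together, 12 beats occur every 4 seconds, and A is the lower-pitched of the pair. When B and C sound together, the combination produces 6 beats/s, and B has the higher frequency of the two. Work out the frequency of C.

A–B: Beat frequency = 12/4 = 3 Hz.
B is above A, so f_B = 693 + 3 = 696 Hz.
C is below B, so f_C = 696 − 6 = 690 Hz.

690 Hz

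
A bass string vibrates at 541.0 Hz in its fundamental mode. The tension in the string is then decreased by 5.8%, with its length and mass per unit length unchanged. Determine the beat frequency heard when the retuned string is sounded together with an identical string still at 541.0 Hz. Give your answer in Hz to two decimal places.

15.92 Hz

For a string, f ∝ √T, so the new frequency is 541.0·√0.942 = 525.0767 Hz.
f_beat = |525.0767 − 541.0| = 15.92 Hz.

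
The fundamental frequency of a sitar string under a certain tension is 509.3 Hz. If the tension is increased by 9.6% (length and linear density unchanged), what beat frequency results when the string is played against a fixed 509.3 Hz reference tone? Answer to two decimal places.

23.89 Hz

For a string, f ∝ √T, so the new frequency is 509.3·√1.096 = 533.1863 Hz.
f_beat = |533.1863 − 509.3| = 23.89 Hz.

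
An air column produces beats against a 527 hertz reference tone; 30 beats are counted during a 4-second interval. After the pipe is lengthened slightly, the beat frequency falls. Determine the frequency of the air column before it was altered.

534.5 Hz

Beat frequency = 30/4 = 7.5 Hz.
|f − 527| = 7.5, so the air column was at either 519.5 Hz or 534.5 Hz.
A longer pipe has a lower fundamental; the adjustment lowers the air column's frequency.
The beat rate fell, so the adjustment moved the air column toward 527 Hz — it must have started above the reference.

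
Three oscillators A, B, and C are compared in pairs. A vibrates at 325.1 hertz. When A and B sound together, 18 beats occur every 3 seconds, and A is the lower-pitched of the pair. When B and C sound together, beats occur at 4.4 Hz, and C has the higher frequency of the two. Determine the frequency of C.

A–B: Beat frequency = 18/3 = 6 Hz.
B is above A, so f_B = 325.1 + 6 = 331.1 Hz.
C is above B, so f_C = 331.1 + 4.4 = 335.5 Hz.

335.5 Hz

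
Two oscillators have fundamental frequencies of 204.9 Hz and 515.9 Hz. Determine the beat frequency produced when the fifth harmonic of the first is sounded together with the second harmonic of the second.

Fifth harmonic of the first: 5·204.9 = 1024.5 Hz.
Second harmonic of the second: 2·515.9 = 1031.8 Hz.
f_beat = |1024.5 − 1031.8| = 7.3 Hz.

7.3 Hz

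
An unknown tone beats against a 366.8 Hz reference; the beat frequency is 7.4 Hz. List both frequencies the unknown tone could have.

359.4 Hz or 374.2 Hz

|f − 366.8| = 7.4, so f = 366.8 ± 7.4.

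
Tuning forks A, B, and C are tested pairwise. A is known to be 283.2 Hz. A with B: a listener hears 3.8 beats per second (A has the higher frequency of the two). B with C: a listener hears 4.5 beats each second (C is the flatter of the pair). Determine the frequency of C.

B is below A, so f_B = 283.2 − 3.8 = 279.4 Hz.
C is below B, so f_C = 279.4 − 4.5 = 274.9 Hz.

274.9 Hz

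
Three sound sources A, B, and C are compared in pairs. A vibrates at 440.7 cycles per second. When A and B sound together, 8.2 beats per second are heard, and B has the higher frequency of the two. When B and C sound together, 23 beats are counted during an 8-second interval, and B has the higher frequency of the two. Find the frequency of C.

446.025 Hz

B is above A, so f_B = 440.7 + 8.2 = 448.9 Hz.
B–C: Beat frequency = 23/8 = 2.875 Hz.
C is below B, so f_C = 448.9 − 2.875 = 446.025 Hz.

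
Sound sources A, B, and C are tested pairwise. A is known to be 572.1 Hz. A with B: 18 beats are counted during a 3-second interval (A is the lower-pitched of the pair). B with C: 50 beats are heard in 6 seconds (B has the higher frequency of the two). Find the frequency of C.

A–B: Beat frequency = 18/3 = 6 Hz.
B is above A, so f_B = 572.1 + 6 = 578.1 Hz.
B–C: Beat frequency = 50/6 = 8.3333 Hz.
C is below B, so f_C = 578.1 − 8.3333 = 569.7667 Hz.

569.7667 Hz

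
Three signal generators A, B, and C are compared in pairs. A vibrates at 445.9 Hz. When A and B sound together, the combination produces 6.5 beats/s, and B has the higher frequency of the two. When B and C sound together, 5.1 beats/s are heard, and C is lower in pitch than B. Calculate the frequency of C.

447.3 Hz

B is above A, so f_B = 445.9 + 6.5 = 452.4 Hz.
C is below B, so f_C = 452.4 − 5.1 = 447.3 Hz.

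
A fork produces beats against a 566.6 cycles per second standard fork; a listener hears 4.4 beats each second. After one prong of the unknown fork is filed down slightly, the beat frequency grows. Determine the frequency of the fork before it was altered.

|f − 566.6| = 4.4, so the fork was at either 562.2 Hz or 571 Hz.
Filing a prong removes mass and raises the fork's frequency; the adjustment raises the fork's frequency.
The beat rate rose, so the adjustment moved the fork further from 566.6 Hz — it was already above the reference.

571 Hz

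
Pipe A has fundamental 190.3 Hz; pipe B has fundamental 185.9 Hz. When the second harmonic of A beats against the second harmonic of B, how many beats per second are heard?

8.8 Hz

Second harmonic of the first: 2·190.3 = 380.6 Hz.
Second harmonic of the second: 2·185.9 = 371.8 Hz.
f_beat = |380.6 − 371.8| = 8.8 Hz.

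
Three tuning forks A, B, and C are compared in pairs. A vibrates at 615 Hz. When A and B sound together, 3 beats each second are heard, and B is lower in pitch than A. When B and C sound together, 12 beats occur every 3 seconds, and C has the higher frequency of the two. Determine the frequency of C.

B is below A, so f_B = 615 − 3 = 612 Hz.
B–C: Beat frequency = 12/3 = 4 Hz.
C is above B, so f_C = 612 + 4 = 616 Hz.

616 Hz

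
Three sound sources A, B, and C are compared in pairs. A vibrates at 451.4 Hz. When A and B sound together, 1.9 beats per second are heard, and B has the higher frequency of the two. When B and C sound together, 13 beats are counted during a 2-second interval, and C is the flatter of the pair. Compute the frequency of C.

446.8 Hz

B is above A, so f_B = 451.4 + 1.9 = 453.3 Hz.
B–C: Beat frequency = 13/2 = 6.5 Hz.
C is below B, so f_C = 453.3 − 6.5 = 446.8 Hz.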